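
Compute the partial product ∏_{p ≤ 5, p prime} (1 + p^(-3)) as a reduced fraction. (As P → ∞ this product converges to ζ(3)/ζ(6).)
∏ = 147/125

The primes p ≤ 5 are [2, 3, 5]. For each, (1 + 1/p^3) = (p^3 + 1)/p^3. Multiplying these fractions over p ∈ [2, 3, 5] gives 147/125. (In the limit P → ∞ this tends to ζ(3)/ζ(6).)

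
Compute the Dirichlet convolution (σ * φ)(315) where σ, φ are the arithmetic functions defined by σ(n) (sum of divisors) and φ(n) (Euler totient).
(σ * φ)(315) = 3780

Divisors of 315: [1, 3, 5, 7, 9, 15, 21, 35, 45, 63, 105, 315]. For each d | 315:
  d = 1: σ(1) · φ(315/1) = 1 · 144 = 144
  d = 3: σ(3) · φ(315/3) = 4 · 48 = 192
  d = 5: σ(5) · φ(315/5) = 6 · 36 = 216
  d = 7: σ(7) · φ(315/7) = 8 · 24 = 192
  d = 9: σ(9) · φ(315/9) = 13 · 24 = 312
  d = 15: σ(15) · φ(315/15) = 24 · 12 = 288
  d = 21: σ(21) · φ(315/21) = 32 · 8 = 256
  d = 35: σ(35) · φ(315/35) = 48 · 6 = 288
  d = 45: σ(45) · φ(315/45) = 78 · 6 = 468
  d = 63: σ(63) · φ(315/63) = 104 · 4 = 416
  d = 105: σ(105) · φ(315/105) = 192 · 2 = 384
  d = 315: σ(315) · φ(315/315) = 624 · 1 = 624
Summing: (σ * φ)(315) = 144 + 192 + 216 + 192 + 312 + 288 + 256 + 288 + 468 + 416 + 384 + 624 = 3780.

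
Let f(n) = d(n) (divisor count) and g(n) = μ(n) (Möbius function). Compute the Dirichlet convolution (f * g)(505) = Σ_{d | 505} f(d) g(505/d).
(d * μ)(505) = 1

Divisors of 505: [1, 5, 101, 505]. For each d | 505:
  d = 1: d(1) · μ(505/1) = 1 · 1 = 1
  d = 5: d(5) · μ(505/5) = 2 · -1 = -2
  d = 101: d(101) · μ(505/101) = 2 · -1 = -2
  d = 505: d(505) · μ(505/505) = 4 · 1 = 4
Summing: (d * μ)(505) = 1 + -2 + -2 + 4 = 1.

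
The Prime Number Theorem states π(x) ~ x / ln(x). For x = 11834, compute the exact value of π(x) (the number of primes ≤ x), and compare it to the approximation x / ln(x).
π(11834) = 1420;  x/ln(x) ≈ 1261.79;  relative error ≈ 11.14%.

Directly count primes up to 11834: π(11834) = 1420. The PNT approximation gives 11834/ln(11834) ≈ 11834/9.37873 ≈ 1261.79. Relative error (π(x) − x/ln(x)) / π(x) ≈ 11.14%; the approximation is known to undercount slightly (Li(x) is a better estimate).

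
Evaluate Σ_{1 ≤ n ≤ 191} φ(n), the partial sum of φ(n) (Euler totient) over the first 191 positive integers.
Σ_{n ≤ 191} φ(n) = 11166

Compute φ(n) for each 1 ≤ n ≤ 191: φ(1) = 1, φ(2) = 1, φ(3) = 2, φ(4) = 2, φ(5) = 4, φ(6) = 2, φ(7) = 6, φ(8) = 4, φ(9) = 6, φ(10) = 4, φ(11) = 10, φ(12) = 4, φ(13) = 12, φ(14) = 6, φ(15) = 8, φ(16) = 8, φ(17) = 16, φ(18) = 6, φ(19) = 18, φ(20) = 8, φ(21) = 12, φ(22) = 10, φ(23) = 22, φ(24) = 8, φ(25) = 20, φ(26) = 12, φ(27) = 18, φ(28) = 12, φ(29) = 28, φ(30) = 8, φ(31) = 30, φ(32) = 16, φ(33) = 20, φ(34) = 16, φ(35) = 24, φ(36) = 12, φ(37) = 36, φ(38) = 18, φ(39) = 24, φ(40) = 16, φ(41) = 40, φ(42) = 12, φ(43) = 42, φ(44) = 20, φ(45) = 24, φ(46) = 22, φ(47) = 46, φ(48) = 16, φ(49) = 42, φ(50) = 20, φ(51) = 32, φ(52) = 24, φ(53) = 52, φ(54) = 18, φ(55) = 40, φ(56) = 24, φ(57) = 36, φ(58) = 28, φ(59) = 58, φ(60) = 16, φ(61) = 60, φ(62) = 30, φ(63) = 36, φ(64) = 32, φ(65) = 48, φ(66) = 20, φ(67) = 66, φ(68) = 32, φ(69) = 44, φ(70) = 24, φ(71) = 70, φ(72) = 24, φ(73) = 72, φ(74) = 36, φ(75) = 40, φ(76) = 36, φ(77) = 60, φ(78) = 24, φ(79) = 78, φ(80) = 32, φ(81) = 54, φ(82) = 40, φ(83) = 82, φ(84) = 24, φ(85) = 64, φ(86) = 42, φ(87) = 56, φ(88) = 40, φ(89) = 88, φ(90) = 24, φ(91) = 72, φ(92) = 44, φ(93) = 60, φ(94) = 46, φ(95) = 72, φ(96) = 32, φ(97) = 96, φ(98) = 42, φ(99) = 60, φ(100) = 40, φ(101) = 100, φ(102) = 32, φ(103) = 102, φ(104) = 48, φ(105) = 48, φ(106) = 52, φ(107) = 106, φ(108) = 36, φ(109) = 108, φ(110) = 40, φ(111) = 72, φ(112) = 48, φ(113) = 112, φ(114) = 36, φ(115) = 88, φ(116) = 56, φ(117) = 72, φ(118) = 58, φ(119) = 96, φ(120) = 32, φ(121) = 110, φ(122) = 60, φ(123) = 80, φ(124) = 60, φ(125) = 100, φ(126) = 36, φ(127) = 126, φ(128) = 64, φ(129) = 84, φ(130) = 48, φ(131) = 130, φ(132) = 40, φ(133) = 108, φ(134) = 66, φ(135) = 72, φ(136) = 64, φ(137) = 136, φ(138) = 44, φ(139) = 138, φ(140) = 48, φ(141) = 92, φ(142) = 70, φ(143) = 120, φ(144) = 48, φ(145) = 112, φ(146) = 72, φ(147) = 84, φ(148) = 72, φ(149) = 148, φ(150) = 40, φ(151) = 150, φ(152) = 72, φ(153) = 96, φ(154) = 60, φ(155) = 120, φ(156) = 48, φ(157) = 156, φ(158) = 78, φ(159) = 104, φ(160) = 64, φ(161) = 132, φ(162) = 54, φ(163) = 162, φ(164) = 80, φ(165) = 80, φ(166) = 82, φ(167) = 166, φ(168) = 48, φ(169) = 156, φ(170) = 64, φ(171) = 108, φ(172) = 84, φ(173) = 172, φ(174) = 56, φ(175) = 120, φ(176) = 80, φ(177) = 116, φ(178) = 88, φ(179) = 178, φ(180) = 48, φ(181) = 180, φ(182) = 72, φ(183) = 120, φ(184) = 88, φ(185) = 144, φ(186) = 60, φ(187) = 160, φ(188) = 92, φ(189) = 108, φ(190) = 72, φ(191) = 190. Summing all 191 values: 11166. (Average order: Σ_{n ≤ x} φ(n) ~ (3/π²) x². For x = 191, (3/π²)·191² ≈ 11088.89.)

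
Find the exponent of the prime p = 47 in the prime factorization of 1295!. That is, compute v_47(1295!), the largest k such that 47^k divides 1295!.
v_47(1295!) = 27

Legendre's formula: v_p(n!) = Σ_{k ≥ 1} ⌊n / p^k⌋. For p = 47, n = 1295, the terms are:
  ⌊1295/47^1⌋ = ⌊1295/47⌋ = 27
(the next term ⌊1295/47^2⌋ = 0, terminating the sum). Summing: v_47(1295!) = 27 = 27.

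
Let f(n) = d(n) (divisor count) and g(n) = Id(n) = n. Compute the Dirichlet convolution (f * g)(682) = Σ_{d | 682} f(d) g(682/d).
(d * Id)(682) = 1716

Divisors of 682: [1, 2, 11, 22, 31, 62, 341, 682]. For each d | 682:
  d = 1: d(1) · Id(682/1) = 1 · 682 = 682
  d = 2: d(2) · Id(682/2) = 2 · 341 = 682
  d = 11: d(11) · Id(682/11) = 2 · 62 = 124
  d = 22: d(22) · Id(682/22) = 4 · 31 = 124
  d = 31: d(31) · Id(682/31) = 2 · 22 = 44
  d = 62: d(62) · Id(682/62) = 4 · 11 = 44
  d = 341: d(341) · Id(682/341) = 4 · 2 = 8
  d = 682: d(682) · Id(682/682) = 8 · 1 = 8
Summing: (d * Id)(682) = 682 + 682 + 124 + 124 + 44 + 44 + 8 + 8 = 1716.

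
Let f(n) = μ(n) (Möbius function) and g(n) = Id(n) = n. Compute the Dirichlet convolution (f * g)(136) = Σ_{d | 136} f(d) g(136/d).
(μ * Id)(136) = 64

Divisors of 136: [1, 2, 4, 8, 17, 34, 68, 136]. For each d | 136:
  d = 1: μ(1) · Id(136/1) = 1 · 136 = 136
  d = 2: μ(2) · Id(136/2) = -1 · 68 = -68
  d = 4: μ(4) · Id(136/4) = 0 · 34 = 0
  d = 8: μ(8) · Id(136/8) = 0 · 17 = 0
  d = 17: μ(17) · Id(136/17) = -1 · 8 = -8
  d = 34: μ(34) · Id(136/34) = 1 · 4 = 4
  d = 68: μ(68) · Id(136/68) = 0 · 2 = 0
  d = 136: μ(136) · Id(136/136) = 0 · 1 = 0
Summing: (μ * Id)(136) = 136 + -68 + 0 + 0 + -8 + 4 + 0 + 0 = 64.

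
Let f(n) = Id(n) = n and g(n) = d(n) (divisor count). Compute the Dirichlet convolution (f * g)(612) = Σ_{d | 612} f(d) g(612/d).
(Id * d)(612) = 3762

Divisors of 612: [1, 2, 3, 4, 6, 9, 12, 17, 18, 34, 36, 51, 68, 102, 153, 204, 306, 612]. For each d | 612:
  d = 1: Id(1) · d(612/1) = 1 · 18 = 18
  d = 2: Id(2) · d(612/2) = 2 · 12 = 24
  d = 3: Id(3) · d(612/3) = 3 · 12 = 36
  d = 4: Id(4) · d(612/4) = 4 · 6 = 24
  d = 6: Id(6) · d(612/6) = 6 · 8 = 48
  d = 9: Id(9) · d(612/9) = 9 · 6 = 54
  d = 12: Id(12) · d(612/12) = 12 · 4 = 48
  d = 17: Id(17) · d(612/17) = 17 · 9 = 153
  d = 18: Id(18) · d(612/18) = 18 · 4 = 72
  d = 34: Id(34) · d(612/34) = 34 · 6 = 204
  d = 36: Id(36) · d(612/36) = 36 · 2 = 72
  d = 51: Id(51) · d(612/51) = 51 · 6 = 306
  d = 68: Id(68) · d(612/68) = 68 · 3 = 204
  d = 102: Id(102) · d(612/102) = 102 · 4 = 408
  d = 153: Id(153) · d(612/153) = 153 · 3 = 459
  d = 204: Id(204) · d(612/204) = 204 · 2 = 408
  d = 306: Id(306) · d(612/306) = 306 · 2 = 612
  d = 612: Id(612) · d(612/612) = 612 · 1 = 612
Summing: (Id * d)(612) = 18 + 24 + 36 + 24 + 48 + 54 + 48 + 153 + 72 + 204 + 72 + 306 + 204 + 408 + 459 + 408 + 612 + 612 = 3762.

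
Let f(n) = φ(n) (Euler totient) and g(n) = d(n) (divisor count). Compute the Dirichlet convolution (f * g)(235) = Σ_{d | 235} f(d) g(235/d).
(φ * d)(235) = 288

Divisors of 235: [1, 5, 47, 235]. For each d | 235:
  d = 1: φ(1) · d(235/1) = 1 · 4 = 4
  d = 5: φ(5) · d(235/5) = 4 · 2 = 8
  d = 47: φ(47) · d(235/47) = 46 · 2 = 92
  d = 235: φ(235) · d(235/235) = 184 · 1 = 184
Summing: (φ * d)(235) = 4 + 8 + 92 + 184 = 288.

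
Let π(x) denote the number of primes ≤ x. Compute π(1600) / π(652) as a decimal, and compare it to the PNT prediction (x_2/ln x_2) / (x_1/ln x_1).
π(1600)/π(652) = 251/118 ≈ 2.1271;  PNT prediction ≈ 2.1554.

π(652) = 118 and π(1600) = 251, so π(1600)/π(652) ≈ 2.1271. The PNT-predicted ratio is (1600/ln(1600)) / (652/ln(652)) ≈ 2.1554. The two agree to within a few percent, as expected.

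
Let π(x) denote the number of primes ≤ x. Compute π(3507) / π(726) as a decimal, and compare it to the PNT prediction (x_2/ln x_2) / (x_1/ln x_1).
π(3507)/π(726) = 489/128 ≈ 3.8203;  PNT prediction ≈ 3.8985.

π(726) = 128 and π(3507) = 489, so π(3507)/π(726) ≈ 3.8203. The PNT-predicted ratio is (3507/ln(3507)) / (726/ln(726)) ≈ 3.8985. The two agree to within a few percent, as expected.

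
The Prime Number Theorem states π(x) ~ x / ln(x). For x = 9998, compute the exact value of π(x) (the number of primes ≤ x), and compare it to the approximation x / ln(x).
π(9998) = 1229;  x/ln(x) ≈ 1085.54;  relative error ≈ 11.67%.

Directly count primes up to 9998: π(9998) = 1229. The PNT approximation gives 9998/ln(9998) ≈ 9998/9.21014 ≈ 1085.54. Relative error (π(x) − x/ln(x)) / π(x) ≈ 11.67%; the approximation is known to undercount slightly (Li(x) is a better estimate).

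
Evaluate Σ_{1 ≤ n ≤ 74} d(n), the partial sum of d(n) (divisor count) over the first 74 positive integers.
Σ_{n ≤ 74} d(n) = 332

Compute d(n) for each 1 ≤ n ≤ 74: d(1) = 1, d(2) = 2, d(3) = 2, d(4) = 3, d(5) = 2, d(6) = 4, d(7) = 2, d(8) = 4, d(9) = 3, d(10) = 4, d(11) = 2, d(12) = 6, d(13) = 2, d(14) = 4, d(15) = 4, d(16) = 5, d(17) = 2, d(18) = 6, d(19) = 2, d(20) = 6, d(21) = 4, d(22) = 4, d(23) = 2, d(24) = 8, d(25) = 3, d(26) = 4, d(27) = 4, d(28) = 6, d(29) = 2, d(30) = 8, d(31) = 2, d(32) = 6, d(33) = 4, d(34) = 4, d(35) = 4, d(36) = 9, d(37) = 2, d(38) = 4, d(39) = 4, d(40) = 8, d(41) = 2, d(42) = 8, d(43) = 2, d(44) = 6, d(45) = 6, d(46) = 4, d(47) = 2, d(48) = 10, d(49) = 3, d(50) = 6, d(51) = 4, d(52) = 6, d(53) = 2, d(54) = 8, d(55) = 4, d(56) = 8, d(57) = 4, d(58) = 4, d(59) = 2, d(60) = 12, d(61) = 2, d(62) = 4, d(63) = 6, d(64) = 7, d(65) = 4, d(66) = 8, d(67) = 2, d(68) = 6, d(69) = 4, d(70) = 8, d(71) = 2, d(72) = 12, d(73) = 2, d(74) = 4. Summing all 74 values: 332. (Dirichlet's divisor formula: Σ_{n ≤ x} d(n) = x ln(x) + (2γ − 1) x + O(√x). For x = 74, the asymptotic estimate is ≈ 329.93.)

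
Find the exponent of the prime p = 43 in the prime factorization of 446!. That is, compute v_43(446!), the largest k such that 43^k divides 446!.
v_43(446!) = 10

Legendre's formula: v_p(n!) = Σ_{k ≥ 1} ⌊n / p^k⌋. For p = 43, n = 446, the terms are:
  ⌊446/43^1⌋ = ⌊446/43⌋ = 10
(the next term ⌊446/43^2⌋ = 0, terminating the sum). Summing: v_43(446!) = 10 = 10.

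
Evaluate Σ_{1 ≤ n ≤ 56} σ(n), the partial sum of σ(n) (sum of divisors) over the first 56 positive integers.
Σ_{n ≤ 56} σ(n) = 2616

Compute σ(n) for each 1 ≤ n ≤ 56: σ(1) = 1, σ(2) = 3, σ(3) = 4, σ(4) = 7, σ(5) = 6, σ(6) = 12, σ(7) = 8, σ(8) = 15, σ(9) = 13, σ(10) = 18, σ(11) = 12, σ(12) = 28, σ(13) = 14, σ(14) = 24, σ(15) = 24, σ(16) = 31, σ(17) = 18, σ(18) = 39, σ(19) = 20, σ(20) = 42, σ(21) = 32, σ(22) = 36, σ(23) = 24, σ(24) = 60, σ(25) = 31, σ(26) = 42, σ(27) = 40, σ(28) = 56, σ(29) = 30, σ(30) = 72, σ(31) = 32, σ(32) = 63, σ(33) = 48, σ(34) = 54, σ(35) = 48, σ(36) = 91, σ(37) = 38, σ(38) = 60, σ(39) = 56, σ(40) = 90, σ(41) = 42, σ(42) = 96, σ(43) = 44, σ(44) = 84, σ(45) = 78, σ(46) = 72, σ(47) = 48, σ(48) = 124, σ(49) = 57, σ(50) = 93, σ(51) = 72, σ(52) = 98, σ(53) = 54, σ(54) = 120, σ(55) = 72, σ(56) = 120. Summing all 56 values: 2616. (Average order: Σ_{n ≤ x} σ(n) ~ (π²/12) x². For x = 56, (π²/12)·56² ≈ 2579.26.)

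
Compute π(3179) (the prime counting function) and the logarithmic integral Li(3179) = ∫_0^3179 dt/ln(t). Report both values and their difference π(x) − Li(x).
π(3179) = 449;  Li(3179) ≈ 465.04;  π(x) − Li(x) ≈ -16.04.

Direct count of primes ≤ 3179 gives π(3179) = 449. Numerical evaluation of the logarithmic integral gives Li(3179) ≈ 465.04. The difference π(x) − Li(x) ≈ -16.04 is typically negative for small/moderate x (Li(x) overestimates), though Littlewood's theorem shows this sign changes infinitely often.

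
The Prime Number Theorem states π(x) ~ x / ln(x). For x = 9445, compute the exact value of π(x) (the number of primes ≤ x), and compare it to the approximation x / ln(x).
π(9445) = 1170;  x/ln(x) ≈ 1031.87;  relative error ≈ 11.81%.

Directly count primes up to 9445: π(9445) = 1170. The PNT approximation gives 9445/ln(9445) ≈ 9445/9.15324 ≈ 1031.87. Relative error (π(x) − x/ln(x)) / π(x) ≈ 11.81%; the approximation is known to undercount slightly (Li(x) is a better estimate).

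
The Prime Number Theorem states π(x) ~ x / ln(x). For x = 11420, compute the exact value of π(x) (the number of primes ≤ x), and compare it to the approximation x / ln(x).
π(11420) = 1377;  x/ln(x) ≈ 1222.29;  relative error ≈ 11.24%.

Directly count primes up to 11420: π(11420) = 1377. The PNT approximation gives 11420/ln(11420) ≈ 11420/9.34312 ≈ 1222.29. Relative error (π(x) − x/ln(x)) / π(x) ≈ 11.24%; the approximation is known to undercount slightly (Li(x) is a better estimate).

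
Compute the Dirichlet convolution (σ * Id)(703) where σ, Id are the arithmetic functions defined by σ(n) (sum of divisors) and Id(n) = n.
(σ * Id)(703) = 2925

Divisors of 703: [1, 19, 37, 703]. For each d | 703:
  d = 1: σ(1) · Id(703/1) = 1 · 703 = 703
  d = 19: σ(19) · Id(703/19) = 20 · 37 = 740
  d = 37: σ(37) · Id(703/37) = 38 · 19 = 722
  d = 703: σ(703) · Id(703/703) = 760 · 1 = 760
Summing: (σ * Id)(703) = 703 + 740 + 722 + 760 = 2925.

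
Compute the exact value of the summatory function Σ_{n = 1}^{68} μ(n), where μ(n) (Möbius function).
Σ_{n ≤ 68} μ(n) = -2

Compute μ(n) for each 1 ≤ n ≤ 68: μ(1) = 1, μ(2) = -1, μ(3) = -1, μ(4) = 0, μ(5) = -1, μ(6) = 1, μ(7) = -1, μ(8) = 0, μ(9) = 0, μ(10) = 1, μ(11) = -1, μ(12) = 0, μ(13) = -1, μ(14) = 1, μ(15) = 1, μ(16) = 0, μ(17) = -1, μ(18) = 0, μ(19) = -1, μ(20) = 0, μ(21) = 1, μ(22) = 1, μ(23) = -1, μ(24) = 0, μ(25) = 0, μ(26) = 1, μ(27) = 0, μ(28) = 0, μ(29) = -1, μ(30) = -1, μ(31) = -1, μ(32) = 0, μ(33) = 1, μ(34) = 1, μ(35) = 1, μ(36) = 0, μ(37) = -1, μ(38) = 1, μ(39) = 1, μ(40) = 0, μ(41) = -1, μ(42) = -1, μ(43) = -1, μ(44) = 0, μ(45) = 0, μ(46) = 1, μ(47) = -1, μ(48) = 0, μ(49) = 0, μ(50) = 0, μ(51) = 1, μ(52) = 0, μ(53) = -1, μ(54) = 0, μ(55) = 1, μ(56) = 0, μ(57) = 1, μ(58) = 1, μ(59) = -1, μ(60) = 0, μ(61) = -1, μ(62) = 1, μ(63) = 0, μ(64) = 0, μ(65) = 1, μ(66) = -1, μ(67) = -1, μ(68) = 0. Summing all 68 values: -2. (Mertens function M(x) = Σ_{n ≤ x} μ(n); on average M(x) should be small (PNT ⟺ M(x) = o(x)).)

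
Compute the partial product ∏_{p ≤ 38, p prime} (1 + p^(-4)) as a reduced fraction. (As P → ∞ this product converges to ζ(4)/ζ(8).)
∏ = 706902957735712331680943125904125462935190109312/655798773317600826641830943030775489929079680625

The primes p ≤ 38 are [2, 3, 5, 7, 11, 13, 17, 19, 23, 29, 31, 37]. For each, (1 + 1/p^4) = (p^4 + 1)/p^4. Multiplying these fractions over p ∈ [2, 3, 5, 7, 11, 13, 17, 19, 23, 29, 31, 37] gives 706902957735712331680943125904125462935190109312/655798773317600826641830943030775489929079680625. (In the limit P → ∞ this tends to ζ(4)/ζ(8).)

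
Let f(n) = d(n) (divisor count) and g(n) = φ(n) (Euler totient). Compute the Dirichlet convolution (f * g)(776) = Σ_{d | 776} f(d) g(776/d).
(d * φ)(776) = 1470

Divisors of 776: [1, 2, 4, 8, 97, 194, 388, 776]. For each d | 776:
  d = 1: d(1) · φ(776/1) = 1 · 384 = 384
  d = 2: d(2) · φ(776/2) = 2 · 192 = 384
  d = 4: d(4) · φ(776/4) = 3 · 96 = 288
  d = 8: d(8) · φ(776/8) = 4 · 96 = 384
  d = 97: d(97) · φ(776/97) = 2 · 4 = 8
  d = 194: d(194) · φ(776/194) = 4 · 2 = 8
  d = 388: d(388) · φ(776/388) = 6 · 1 = 6
  d = 776: d(776) · φ(776/776) = 8 · 1 = 8
Summing: (d * φ)(776) = 384 + 384 + 288 + 384 + 8 + 8 + 6 + 8 = 1470.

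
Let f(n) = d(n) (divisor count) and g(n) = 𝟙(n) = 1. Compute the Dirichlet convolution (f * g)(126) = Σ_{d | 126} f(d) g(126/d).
(d * 𝟙)(126) = 54

Divisors of 126: [1, 2, 3, 6, 7, 9, 14, 18, 21, 42, 63, 126]. For each d | 126:
  d = 1: d(1) · 𝟙(126/1) = 1 · 1 = 1
  d = 2: d(2) · 𝟙(126/2) = 2 · 1 = 2
  d = 3: d(3) · 𝟙(126/3) = 2 · 1 = 2
  d = 6: d(6) · 𝟙(126/6) = 4 · 1 = 4
  d = 7: d(7) · 𝟙(126/7) = 2 · 1 = 2
  d = 9: d(9) · 𝟙(126/9) = 3 · 1 = 3
  d = 14: d(14) · 𝟙(126/14) = 4 · 1 = 4
  d = 18: d(18) · 𝟙(126/18) = 6 · 1 = 6
  d = 21: d(21) · 𝟙(126/21) = 4 · 1 = 4
  d = 42: d(42) · 𝟙(126/42) = 8 · 1 = 8
  d = 63: d(63) · 𝟙(126/63) = 6 · 1 = 6
  d = 126: d(126) · 𝟙(126/126) = 12 · 1 = 12
Summing: (d * 𝟙)(126) = 1 + 2 + 2 + 4 + 2 + 3 + 4 + 6 + 4 + 8 + 6 + 12 = 54.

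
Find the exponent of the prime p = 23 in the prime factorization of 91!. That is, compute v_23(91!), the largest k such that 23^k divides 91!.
v_23(91!) = 3

Legendre's formula: v_p(n!) = Σ_{k ≥ 1} ⌊n / p^k⌋. For p = 23, n = 91, the terms are:
  ⌊91/23^1⌋ = ⌊91/23⌋ = 3
(the next term ⌊91/23^2⌋ = 0, terminating the sum). Summing: v_23(91!) = 3 = 3.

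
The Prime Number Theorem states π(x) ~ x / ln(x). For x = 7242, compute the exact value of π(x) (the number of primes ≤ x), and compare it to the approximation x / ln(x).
π(7242) = 925;  x/ln(x) ≈ 814.84;  relative error ≈ 11.91%.

Directly count primes up to 7242: π(7242) = 925. The PNT approximation gives 7242/ln(7242) ≈ 7242/8.88765 ≈ 814.84. Relative error (π(x) − x/ln(x)) / π(x) ≈ 11.91%; the approximation is known to undercount slightly (Li(x) is a better estimate).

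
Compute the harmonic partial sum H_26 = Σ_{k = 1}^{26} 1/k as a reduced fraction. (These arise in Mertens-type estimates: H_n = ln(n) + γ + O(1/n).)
H_26 = 34395742267/8923714800

Direct summation: H_26 = 1 + 1/2 + ... + 1/26. The least common denominator is lcm(1, ..., 26) = 26771144400; over this denominator the numerator is 26771144400 + 13385572200 + 8923714800 + 6692786100 + 5354228880 + 4461857400 + 3824449200 + 3346393050 + 2974571600 + 2677114440 + 2433740400 + 2230928700 + 2059318800 + 1912224600 + 1784742960 + 1673196525 + 1574773200 + 1487285800 + 1409007600 + 1338557220 + 1274816400 + 1216870200 + 1163962800 + 1115464350 + 1070845776 + 1029659400 = 103187226801, so H_26 = 103187226801/26771144400; reducing by gcd(103187226801, 26771144400) = 3 gives 34395742267/8923714800 ≈ 3.85442. (The PNT-adjacent estimate ln(26) + γ ≈ 3.83531 matches within O(1/n).)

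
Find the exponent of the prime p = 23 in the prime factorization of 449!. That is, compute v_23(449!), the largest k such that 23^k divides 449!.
v_23(449!) = 19

Legendre's formula: v_p(n!) = Σ_{k ≥ 1} ⌊n / p^k⌋. For p = 23, n = 449, the terms are:
  ⌊449/23^1⌋ = ⌊449/23⌋ = 19
(the next term ⌊449/23^2⌋ = 0, terminating the sum). Summing: v_23(449!) = 19 = 19.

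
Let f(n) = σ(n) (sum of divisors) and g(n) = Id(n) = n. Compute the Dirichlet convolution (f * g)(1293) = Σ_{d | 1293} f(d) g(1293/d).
(σ * Id)(1293) = 6041

Divisors of 1293: [1, 3, 431, 1293]. For each d | 1293:
  d = 1: σ(1) · Id(1293/1) = 1 · 1293 = 1293
  d = 3: σ(3) · Id(1293/3) = 4 · 431 = 1724
  d = 431: σ(431) · Id(1293/431) = 432 · 3 = 1296
  d = 1293: σ(1293) · Id(1293/1293) = 1728 · 1 = 1728
Summing: (σ * Id)(1293) = 1293 + 1724 + 1296 + 1728 = 6041.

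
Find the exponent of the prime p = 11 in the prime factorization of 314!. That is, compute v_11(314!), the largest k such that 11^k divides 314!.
v_11(314!) = 30

Legendre's formula: v_p(n!) = Σ_{k ≥ 1} ⌊n / p^k⌋. For p = 11, n = 314, the terms are:
  ⌊314/11^1⌋ = ⌊314/11⌋ = 28
  ⌊314/11^2⌋ = ⌊314/121⌋ = 2
(the next term ⌊314/11^3⌋ = 0, terminating the sum). Summing: v_11(314!) = 28 + 2 = 30.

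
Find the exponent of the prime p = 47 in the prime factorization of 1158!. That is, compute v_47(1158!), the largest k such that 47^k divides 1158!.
v_47(1158!) = 24

Legendre's formula: v_p(n!) = Σ_{k ≥ 1} ⌊n / p^k⌋. For p = 47, n = 1158, the terms are:
  ⌊1158/47^1⌋ = ⌊1158/47⌋ = 24
(the next term ⌊1158/47^2⌋ = 0, terminating the sum). Summing: v_47(1158!) = 24 = 24.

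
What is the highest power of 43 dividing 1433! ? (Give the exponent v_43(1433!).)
v_43(1433!) = 33

Legendre's formula: v_p(n!) = Σ_{k ≥ 1} ⌊n / p^k⌋. For p = 43, n = 1433, the terms are:
  ⌊1433/43^1⌋ = ⌊1433/43⌋ = 33
(the next term ⌊1433/43^2⌋ = 0, terminating the sum). Summing: v_43(1433!) = 33 = 33.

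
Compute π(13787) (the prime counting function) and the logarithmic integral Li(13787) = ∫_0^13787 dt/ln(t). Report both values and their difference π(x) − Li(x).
π(13787) = 1630;  Li(13787) ≈ 1649.93;  π(x) − Li(x) ≈ -19.93.

Direct count of primes ≤ 13787 gives π(13787) = 1630. Numerical evaluation of the logarithmic integral gives Li(13787) ≈ 1649.93. The difference π(x) − Li(x) ≈ -19.93 is typically negative for small/moderate x (Li(x) overestimates), though Littlewood's theorem shows this sign changes infinitely often.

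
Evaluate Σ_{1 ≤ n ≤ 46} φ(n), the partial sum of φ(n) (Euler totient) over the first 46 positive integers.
Σ_{n ≤ 46} φ(n) = 650

Compute φ(n) for each 1 ≤ n ≤ 46: φ(1) = 1, φ(2) = 1, φ(3) = 2, φ(4) = 2, φ(5) = 4, φ(6) = 2, φ(7) = 6, φ(8) = 4, φ(9) = 6, φ(10) = 4, φ(11) = 10, φ(12) = 4, φ(13) = 12, φ(14) = 6, φ(15) = 8, φ(16) = 8, φ(17) = 16, φ(18) = 6, φ(19) = 18, φ(20) = 8, φ(21) = 12, φ(22) = 10, φ(23) = 22, φ(24) = 8, φ(25) = 20, φ(26) = 12, φ(27) = 18, φ(28) = 12, φ(29) = 28, φ(30) = 8, φ(31) = 30, φ(32) = 16, φ(33) = 20, φ(34) = 16, φ(35) = 24, φ(36) = 12, φ(37) = 36, φ(38) = 18, φ(39) = 24, φ(40) = 16, φ(41) = 40, φ(42) = 12, φ(43) = 42, φ(44) = 20, φ(45) = 24, φ(46) = 22. Summing all 46 values: 650. (Average order: Σ_{n ≤ x} φ(n) ~ (3/π²) x². For x = 46, (3/π²)·46² ≈ 643.19.)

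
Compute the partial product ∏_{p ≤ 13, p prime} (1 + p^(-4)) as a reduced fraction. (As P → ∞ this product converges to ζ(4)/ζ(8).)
∏ = 54787204936389122/50827803952550625

The primes p ≤ 13 are [2, 3, 5, 7, 11, 13]. For each, (1 + 1/p^4) = (p^4 + 1)/p^4. Multiplying these fractions over p ∈ [2, 3, 5, 7, 11, 13] gives 54787204936389122/50827803952550625. (In the limit P → ∞ this tends to ζ(4)/ζ(8).)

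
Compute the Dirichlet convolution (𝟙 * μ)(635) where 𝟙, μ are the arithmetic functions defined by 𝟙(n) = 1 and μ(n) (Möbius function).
(𝟙 * μ)(635) = 0

Divisors of 635: [1, 5, 127, 635]. For each d | 635:
  d = 1: 𝟙(1) · μ(635/1) = 1 · 1 = 1
  d = 5: 𝟙(5) · μ(635/5) = 1 · -1 = -1
  d = 127: 𝟙(127) · μ(635/127) = 1 · -1 = -1
  d = 635: 𝟙(635) · μ(635/635) = 1 · 1 = 1
Summing: (𝟙 * μ)(635) = 1 + -1 + -1 + 1 = 0.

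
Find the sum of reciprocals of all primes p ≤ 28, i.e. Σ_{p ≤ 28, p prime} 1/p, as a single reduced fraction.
Σ 1/p = 334406399/223092870

π(28) = 9, so the primes ≤ 28 are [2, 3, 5, 7, 11, 13, 17, 19, 23]. Summing 1/p over these primes: 334406399/223092870 ≈ 1.4990. Mertens estimate ln ln(28) + 0.2615 ≈ 1.4651.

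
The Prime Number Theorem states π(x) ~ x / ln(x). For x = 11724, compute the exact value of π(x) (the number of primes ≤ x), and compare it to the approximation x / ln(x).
π(11724) = 1407;  x/ln(x) ≈ 1251.31;  relative error ≈ 11.07%.

Directly count primes up to 11724: π(11724) = 1407. The PNT approximation gives 11724/ln(11724) ≈ 11724/9.36939 ≈ 1251.31. Relative error (π(x) − x/ln(x)) / π(x) ≈ 11.07%; the approximation is known to undercount slightly (Li(x) is a better estimate).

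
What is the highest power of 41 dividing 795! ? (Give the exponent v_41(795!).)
v_41(795!) = 19

Legendre's formula: v_p(n!) = Σ_{k ≥ 1} ⌊n / p^k⌋. For p = 41, n = 795, the terms are:
  ⌊795/41^1⌋ = ⌊795/41⌋ = 19
(the next term ⌊795/41^2⌋ = 0, terminating the sum). Summing: v_41(795!) = 19 = 19.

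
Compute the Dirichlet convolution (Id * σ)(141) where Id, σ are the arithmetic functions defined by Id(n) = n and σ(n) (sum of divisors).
(Id * σ)(141) = 665

Divisors of 141: [1, 3, 47, 141]. For each d | 141:
  d = 1: Id(1) · σ(141/1) = 1 · 192 = 192
  d = 3: Id(3) · σ(141/3) = 3 · 48 = 144
  d = 47: Id(47) · σ(141/47) = 47 · 4 = 188
  d = 141: Id(141) · σ(141/141) = 141 · 1 = 141
Summing: (Id * σ)(141) = 192 + 144 + 188 + 141 = 665.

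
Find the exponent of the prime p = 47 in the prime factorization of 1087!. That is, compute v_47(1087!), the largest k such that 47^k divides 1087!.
v_47(1087!) = 23

Legendre's formula: v_p(n!) = Σ_{k ≥ 1} ⌊n / p^k⌋. For p = 47, n = 1087, the terms are:
  ⌊1087/47^1⌋ = ⌊1087/47⌋ = 23
(the next term ⌊1087/47^2⌋ = 0, terminating the sum). Summing: v_47(1087!) = 23 = 23.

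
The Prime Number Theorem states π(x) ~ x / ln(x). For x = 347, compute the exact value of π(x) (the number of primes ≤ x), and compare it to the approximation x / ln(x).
π(347) = 69;  x/ln(x) ≈ 59.32;  relative error ≈ 14.02%.

Directly count primes up to 347: π(347) = 69. The PNT approximation gives 347/ln(347) ≈ 347/5.84932 ≈ 59.32. Relative error (π(x) − x/ln(x)) / π(x) ≈ 14.02%; the approximation is known to undercount slightly (Li(x) is a better estimate).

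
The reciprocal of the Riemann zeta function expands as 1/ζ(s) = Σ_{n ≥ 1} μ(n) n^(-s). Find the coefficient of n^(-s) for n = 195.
μ(195) = -1

Factor n = 195 = 3 · 5 · 13. μ(n) = 0 if any exponent ≥ 2 (not squarefree); otherwise μ(n) = (−1)^{ω(n)} where ω(n) is the number of distinct prime factors. Applying: μ(195) = -1.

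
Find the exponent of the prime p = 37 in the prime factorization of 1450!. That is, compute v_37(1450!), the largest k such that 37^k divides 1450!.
v_37(1450!) = 40

Legendre's formula: v_p(n!) = Σ_{k ≥ 1} ⌊n / p^k⌋. For p = 37, n = 1450, the terms are:
  ⌊1450/37^1⌋ = ⌊1450/37⌋ = 39
  ⌊1450/37^2⌋ = ⌊1450/1369⌋ = 1
(the next term ⌊1450/37^3⌋ = 0, terminating the sum). Summing: v_37(1450!) = 39 + 1 = 40.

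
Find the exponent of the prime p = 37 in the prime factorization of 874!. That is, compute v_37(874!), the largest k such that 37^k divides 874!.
v_37(874!) = 23

Legendre's formula: v_p(n!) = Σ_{k ≥ 1} ⌊n / p^k⌋. For p = 37, n = 874, the terms are:
  ⌊874/37^1⌋ = ⌊874/37⌋ = 23
(the next term ⌊874/37^2⌋ = 0, terminating the sum). Summing: v_37(874!) = 23 = 23.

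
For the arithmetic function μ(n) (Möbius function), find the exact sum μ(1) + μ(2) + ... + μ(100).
Σ_{n ≤ 100} μ(n) = 1

Compute μ(n) for each 1 ≤ n ≤ 100: μ(1) = 1, μ(2) = -1, μ(3) = -1, μ(4) = 0, μ(5) = -1, μ(6) = 1, μ(7) = -1, μ(8) = 0, μ(9) = 0, μ(10) = 1, μ(11) = -1, μ(12) = 0, μ(13) = -1, μ(14) = 1, μ(15) = 1, μ(16) = 0, μ(17) = -1, μ(18) = 0, μ(19) = -1, μ(20) = 0, μ(21) = 1, μ(22) = 1, μ(23) = -1, μ(24) = 0, μ(25) = 0, μ(26) = 1, μ(27) = 0, μ(28) = 0, μ(29) = -1, μ(30) = -1, μ(31) = -1, μ(32) = 0, μ(33) = 1, μ(34) = 1, μ(35) = 1, μ(36) = 0, μ(37) = -1, μ(38) = 1, μ(39) = 1, μ(40) = 0, μ(41) = -1, μ(42) = -1, μ(43) = -1, μ(44) = 0, μ(45) = 0, μ(46) = 1, μ(47) = -1, μ(48) = 0, μ(49) = 0, μ(50) = 0, μ(51) = 1, μ(52) = 0, μ(53) = -1, μ(54) = 0, μ(55) = 1, μ(56) = 0, μ(57) = 1, μ(58) = 1, μ(59) = -1, μ(60) = 0, μ(61) = -1, μ(62) = 1, μ(63) = 0, μ(64) = 0, μ(65) = 1, μ(66) = -1, μ(67) = -1, μ(68) = 0, μ(69) = 1, μ(70) = -1, μ(71) = -1, μ(72) = 0, μ(73) = -1, μ(74) = 1, μ(75) = 0, μ(76) = 0, μ(77) = 1, μ(78) = -1, μ(79) = -1, μ(80) = 0, μ(81) = 0, μ(82) = 1, μ(83) = -1, μ(84) = 0, μ(85) = 1, μ(86) = 1, μ(87) = 1, μ(88) = 0, μ(89) = -1, μ(90) = 0, μ(91) = 1, μ(92) = 0, μ(93) = 1, μ(94) = 1, μ(95) = 1, μ(96) = 0, μ(97) = -1, μ(98) = 0, μ(99) = 0, μ(100) = 0. Summing all 100 values: 1. (Mertens function M(x) = Σ_{n ≤ x} μ(n); on average M(x) should be small (PNT ⟺ M(x) = o(x)).)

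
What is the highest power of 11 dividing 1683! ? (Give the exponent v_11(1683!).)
v_11(1683!) = 167

Legendre's formula: v_p(n!) = Σ_{k ≥ 1} ⌊n / p^k⌋. For p = 11, n = 1683, the terms are:
  ⌊1683/11^1⌋ = ⌊1683/11⌋ = 153
  ⌊1683/11^2⌋ = ⌊1683/121⌋ = 13
  ⌊1683/11^3⌋ = ⌊1683/1331⌋ = 1
(the next term ⌊1683/11^4⌋ = 0, terminating the sum). Summing: v_11(1683!) = 153 + 13 + 1 = 167.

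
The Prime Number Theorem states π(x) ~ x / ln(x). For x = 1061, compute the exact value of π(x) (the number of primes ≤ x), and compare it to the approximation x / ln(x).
π(1061) = 178;  x/ln(x) ≈ 152.29;  relative error ≈ 14.44%.

Directly count primes up to 1061: π(1061) = 178. The PNT approximation gives 1061/ln(1061) ≈ 1061/6.96697 ≈ 152.29. Relative error (π(x) − x/ln(x)) / π(x) ≈ 14.44%; the approximation is known to undercount slightly (Li(x) is a better estimate).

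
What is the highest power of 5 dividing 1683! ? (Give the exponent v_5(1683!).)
v_5(1683!) = 418

Legendre's formula: v_p(n!) = Σ_{k ≥ 1} ⌊n / p^k⌋. For p = 5, n = 1683, the terms are:
  ⌊1683/5^1⌋ = ⌊1683/5⌋ = 336
  ⌊1683/5^2⌋ = ⌊1683/25⌋ = 67
  ⌊1683/5^3⌋ = ⌊1683/125⌋ = 13
  ⌊1683/5^4⌋ = ⌊1683/625⌋ = 2
(the next term ⌊1683/5^5⌋ = 0, terminating the sum). Summing: v_5(1683!) = 336 + 67 + 13 + 2 = 418.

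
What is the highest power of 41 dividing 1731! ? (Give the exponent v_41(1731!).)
v_41(1731!) = 43

Legendre's formula: v_p(n!) = Σ_{k ≥ 1} ⌊n / p^k⌋. For p = 41, n = 1731, the terms are:
  ⌊1731/41^1⌋ = ⌊1731/41⌋ = 42
  ⌊1731/41^2⌋ = ⌊1731/1681⌋ = 1
(the next term ⌊1731/41^3⌋ = 0, terminating the sum). Summing: v_41(1731!) = 42 + 1 = 43.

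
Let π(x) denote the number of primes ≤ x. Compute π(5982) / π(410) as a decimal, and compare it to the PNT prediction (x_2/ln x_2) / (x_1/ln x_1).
π(5982)/π(410) = 782/80 ≈ 9.7750;  PNT prediction ≈ 10.0934.

π(410) = 80 and π(5982) = 782, so π(5982)/π(410) ≈ 9.7750. The PNT-predicted ratio is (5982/ln(5982)) / (410/ln(410)) ≈ 10.0934. The two agree to within a few percent, as expected.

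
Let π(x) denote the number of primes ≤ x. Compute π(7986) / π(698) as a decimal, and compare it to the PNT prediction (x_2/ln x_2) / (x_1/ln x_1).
π(7986)/π(698) = 1006/125 ≈ 8.0480;  PNT prediction ≈ 8.3379.

π(698) = 125 and π(7986) = 1006, so π(7986)/π(698) ≈ 8.0480. The PNT-predicted ratio is (7986/ln(7986)) / (698/ln(698)) ≈ 8.3379. The two agree to within a few percent, as expected.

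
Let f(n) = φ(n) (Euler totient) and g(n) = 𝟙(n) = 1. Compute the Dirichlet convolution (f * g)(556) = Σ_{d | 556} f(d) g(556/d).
(φ * 𝟙)(556) = 556

Divisors of 556: [1, 2, 4, 139, 278, 556]. For each d | 556:
  d = 1: φ(1) · 𝟙(556/1) = 1 · 1 = 1
  d = 2: φ(2) · 𝟙(556/2) = 1 · 1 = 1
  d = 4: φ(4) · 𝟙(556/4) = 2 · 1 = 2
  d = 139: φ(139) · 𝟙(556/139) = 138 · 1 = 138
  d = 278: φ(278) · 𝟙(556/278) = 138 · 1 = 138
  d = 556: φ(556) · 𝟙(556/556) = 276 · 1 = 276
Summing: (φ * 𝟙)(556) = 1 + 1 + 2 + 138 + 138 + 276 = 556.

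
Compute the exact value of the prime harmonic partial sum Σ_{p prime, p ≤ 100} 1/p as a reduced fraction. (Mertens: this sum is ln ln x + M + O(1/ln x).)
Σ 1/p = 4156517583588203716343221884611037839/2305567963945518424753102147331756070

π(100) = 25, so the primes ≤ 100 are [2, 3, 5, 7, 11, 13, 17, 19, 23, 29, 31, 37, 41, 43, 47, 53, 59, 61, 67, 71, 73, 79, 83, 89, 97]. Summing 1/p over these primes: 4156517583588203716343221884611037839/2305567963945518424753102147331756070 ≈ 1.8028. Mertens estimate ln ln(100) + 0.2615 ≈ 1.7887.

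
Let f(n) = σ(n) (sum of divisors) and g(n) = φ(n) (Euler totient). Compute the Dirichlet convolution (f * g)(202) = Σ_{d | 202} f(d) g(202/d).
(σ * φ)(202) = 808

Divisors of 202: [1, 2, 101, 202]. For each d | 202:
  d = 1: σ(1) · φ(202/1) = 1 · 100 = 100
  d = 2: σ(2) · φ(202/2) = 3 · 100 = 300
  d = 101: σ(101) · φ(202/101) = 102 · 1 = 102
  d = 202: σ(202) · φ(202/202) = 306 · 1 = 306
Summing: (σ * φ)(202) = 100 + 300 + 102 + 306 = 808.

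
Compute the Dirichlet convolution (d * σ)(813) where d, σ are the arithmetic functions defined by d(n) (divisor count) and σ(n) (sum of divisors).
(d * σ)(813) = 1644

Divisors of 813: [1, 3, 271, 813]. For each d | 813:
  d = 1: d(1) · σ(813/1) = 1 · 1088 = 1088
  d = 3: d(3) · σ(813/3) = 2 · 272 = 544
  d = 271: d(271) · σ(813/271) = 2 · 4 = 8
  d = 813: d(813) · σ(813/813) = 4 · 1 = 4
Summing: (d * σ)(813) = 1088 + 544 + 8 + 4 = 1644.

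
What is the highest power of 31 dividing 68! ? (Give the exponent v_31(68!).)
v_31(68!) = 2

Legendre's formula: v_p(n!) = Σ_{k ≥ 1} ⌊n / p^k⌋. For p = 31, n = 68, the terms are:
  ⌊68/31^1⌋ = ⌊68/31⌋ = 2
(the next term ⌊68/31^2⌋ = 0, terminating the sum). Summing: v_31(68!) = 2 = 2.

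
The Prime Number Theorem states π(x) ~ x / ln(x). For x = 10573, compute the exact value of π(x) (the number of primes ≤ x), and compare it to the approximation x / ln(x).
π(10573) = 1290;  x/ln(x) ≈ 1141.05;  relative error ≈ 11.55%.

Directly count primes up to 10573: π(10573) = 1290. The PNT approximation gives 10573/ln(10573) ≈ 10573/9.26606 ≈ 1141.05. Relative error (π(x) − x/ln(x)) / π(x) ≈ 11.55%; the approximation is known to undercount slightly (Li(x) is a better estimate).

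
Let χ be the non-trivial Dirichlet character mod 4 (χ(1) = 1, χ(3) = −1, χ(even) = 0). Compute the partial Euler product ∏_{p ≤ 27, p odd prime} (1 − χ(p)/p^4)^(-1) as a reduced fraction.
∏ = 2907090265708363109850475/2939590979896221115088896

The odd primes p ≤ 27 are [3, 5, 7, 11, 13, 17, 19, 23]. For each, χ(p) = 1 if p ≡ 1 mod 4, χ(p) = −1 if p ≡ 3 mod 4. Taking (1 − χ(p)/p^4)^(-1) = p^4/(p^4 − χ(p)): (1 − (-1)/3^4)^(-1) · (1 − (1)/5^4)^(-1) · (1 − (-1)/7^4)^(-1) · (1 − (-1)/11^4)^(-1) · (1 − (1)/13^4)^(-1) · (1 − (1)/17^4)^(-1) · (1 − (-1)/19^4)^(-1) · (1 − (-1)/23^4)^(-1) = 2907090265708363109850475/2939590979896221115088896.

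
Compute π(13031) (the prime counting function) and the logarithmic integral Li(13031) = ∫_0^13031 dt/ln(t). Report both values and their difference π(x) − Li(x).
π(13031) = 1551;  Li(13031) ≈ 1570.38;  π(x) − Li(x) ≈ -19.38.

Direct count of primes ≤ 13031 gives π(13031) = 1551. Numerical evaluation of the logarithmic integral gives Li(13031) ≈ 1570.38. The difference π(x) − Li(x) ≈ -19.38 is typically negative for small/moderate x (Li(x) overestimates), though Littlewood's theorem shows this sign changes infinitely often.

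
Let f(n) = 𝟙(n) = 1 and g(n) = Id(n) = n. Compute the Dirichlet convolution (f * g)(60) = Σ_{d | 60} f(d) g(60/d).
(𝟙 * Id)(60) = 168

Divisors of 60: [1, 2, 3, 4, 5, 6, 10, 12, 15, 20, 30, 60]. For each d | 60:
  d = 1: 𝟙(1) · Id(60/1) = 1 · 60 = 60
  d = 2: 𝟙(2) · Id(60/2) = 1 · 30 = 30
  d = 3: 𝟙(3) · Id(60/3) = 1 · 20 = 20
  d = 4: 𝟙(4) · Id(60/4) = 1 · 15 = 15
  d = 5: 𝟙(5) · Id(60/5) = 1 · 12 = 12
  d = 6: 𝟙(6) · Id(60/6) = 1 · 10 = 10
  d = 10: 𝟙(10) · Id(60/10) = 1 · 6 = 6
  d = 12: 𝟙(12) · Id(60/12) = 1 · 5 = 5
  d = 15: 𝟙(15) · Id(60/15) = 1 · 4 = 4
  d = 20: 𝟙(20) · Id(60/20) = 1 · 3 = 3
  d = 30: 𝟙(30) · Id(60/30) = 1 · 2 = 2
  d = 60: 𝟙(60) · Id(60/60) = 1 · 1 = 1
Summing: (𝟙 * Id)(60) = 60 + 30 + 20 + 15 + 12 + 10 + 6 + 5 + 4 + 3 + 2 + 1 = 168.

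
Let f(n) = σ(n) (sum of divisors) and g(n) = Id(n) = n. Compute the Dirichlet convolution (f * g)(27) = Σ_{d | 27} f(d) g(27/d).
(σ * Id)(27) = 142

Divisors of 27: [1, 3, 9, 27]. For each d | 27:
  d = 1: σ(1) · Id(27/1) = 1 · 27 = 27
  d = 3: σ(3) · Id(27/3) = 4 · 9 = 36
  d = 9: σ(9) · Id(27/9) = 13 · 3 = 39
  d = 27: σ(27) · Id(27/27) = 40 · 1 = 40
Summing: (σ * Id)(27) = 27 + 36 + 39 + 40 = 142.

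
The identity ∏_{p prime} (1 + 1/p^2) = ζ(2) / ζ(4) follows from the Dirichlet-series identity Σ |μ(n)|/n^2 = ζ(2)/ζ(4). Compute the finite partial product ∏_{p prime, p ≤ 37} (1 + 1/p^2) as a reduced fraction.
∏ = 270008184968000000/178631837133343209

The primes p ≤ 37 are [2, 3, 5, 7, 11, 13, 17, 19, 23, 29, 31, 37]. For each, (1 + 1/p^2) = (p^2 + 1)/p^2. Multiplying these fractions over p ∈ [2, 3, 5, 7, 11, 13, 17, 19, 23, 29, 31, 37] gives 270008184968000000/178631837133343209. (In the limit P → ∞ this tends to ζ(2)/ζ(4).)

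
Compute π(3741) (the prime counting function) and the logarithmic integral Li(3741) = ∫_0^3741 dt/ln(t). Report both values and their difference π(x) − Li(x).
π(3741) = 522;  Li(3741) ≈ 534.01;  π(x) − Li(x) ≈ -12.01.

Direct count of primes ≤ 3741 gives π(3741) = 522. Numerical evaluation of the logarithmic integral gives Li(3741) ≈ 534.01. The difference π(x) − Li(x) ≈ -12.01 is typically negative for small/moderate x (Li(x) overestimates), though Littlewood's theorem shows this sign changes infinitely often.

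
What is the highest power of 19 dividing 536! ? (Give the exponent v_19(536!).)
v_19(536!) = 29

Legendre's formula: v_p(n!) = Σ_{k ≥ 1} ⌊n / p^k⌋. For p = 19, n = 536, the terms are:
  ⌊536/19^1⌋ = ⌊536/19⌋ = 28
  ⌊536/19^2⌋ = ⌊536/361⌋ = 1
(the next term ⌊536/19^3⌋ = 0, terminating the sum). Summing: v_19(536!) = 28 + 1 = 29.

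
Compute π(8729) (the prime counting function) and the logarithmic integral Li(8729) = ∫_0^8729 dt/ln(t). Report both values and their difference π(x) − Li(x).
π(8729) = 1087;  Li(8729) ≈ 1107.14;  π(x) − Li(x) ≈ -20.14.

Direct count of primes ≤ 8729 gives π(8729) = 1087. Numerical evaluation of the logarithmic integral gives Li(8729) ≈ 1107.14. The difference π(x) − Li(x) ≈ -20.14 is typically negative for small/moderate x (Li(x) overestimates), though Littlewood's theorem shows this sign changes infinitely often.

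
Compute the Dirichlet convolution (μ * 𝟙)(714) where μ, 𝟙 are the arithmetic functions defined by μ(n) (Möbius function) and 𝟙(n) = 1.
(μ * 𝟙)(714) = 0

Divisors of 714: [1, 2, 3, 6, 7, 14, 17, 21, 34, 42, 51, 102, 119, 238, 357, 714]. For each d | 714:
  d = 1: μ(1) · 𝟙(714/1) = 1 · 1 = 1
  d = 2: μ(2) · 𝟙(714/2) = -1 · 1 = -1
  d = 3: μ(3) · 𝟙(714/3) = -1 · 1 = -1
  d = 6: μ(6) · 𝟙(714/6) = 1 · 1 = 1
  d = 7: μ(7) · 𝟙(714/7) = -1 · 1 = -1
  d = 14: μ(14) · 𝟙(714/14) = 1 · 1 = 1
  d = 17: μ(17) · 𝟙(714/17) = -1 · 1 = -1
  d = 21: μ(21) · 𝟙(714/21) = 1 · 1 = 1
  d = 34: μ(34) · 𝟙(714/34) = 1 · 1 = 1
  d = 42: μ(42) · 𝟙(714/42) = -1 · 1 = -1
  d = 51: μ(51) · 𝟙(714/51) = 1 · 1 = 1
  d = 102: μ(102) · 𝟙(714/102) = -1 · 1 = -1
  d = 119: μ(119) · 𝟙(714/119) = 1 · 1 = 1
  d = 238: μ(238) · 𝟙(714/238) = -1 · 1 = -1
  d = 357: μ(357) · 𝟙(714/357) = -1 · 1 = -1
  d = 714: μ(714) · 𝟙(714/714) = 1 · 1 = 1
Summing: (μ * 𝟙)(714) = 1 + -1 + -1 + 1 + -1 + 1 + -1 + 1 + 1 + -1 + 1 + -1 + 1 + -1 + -1 + 1 = 0.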